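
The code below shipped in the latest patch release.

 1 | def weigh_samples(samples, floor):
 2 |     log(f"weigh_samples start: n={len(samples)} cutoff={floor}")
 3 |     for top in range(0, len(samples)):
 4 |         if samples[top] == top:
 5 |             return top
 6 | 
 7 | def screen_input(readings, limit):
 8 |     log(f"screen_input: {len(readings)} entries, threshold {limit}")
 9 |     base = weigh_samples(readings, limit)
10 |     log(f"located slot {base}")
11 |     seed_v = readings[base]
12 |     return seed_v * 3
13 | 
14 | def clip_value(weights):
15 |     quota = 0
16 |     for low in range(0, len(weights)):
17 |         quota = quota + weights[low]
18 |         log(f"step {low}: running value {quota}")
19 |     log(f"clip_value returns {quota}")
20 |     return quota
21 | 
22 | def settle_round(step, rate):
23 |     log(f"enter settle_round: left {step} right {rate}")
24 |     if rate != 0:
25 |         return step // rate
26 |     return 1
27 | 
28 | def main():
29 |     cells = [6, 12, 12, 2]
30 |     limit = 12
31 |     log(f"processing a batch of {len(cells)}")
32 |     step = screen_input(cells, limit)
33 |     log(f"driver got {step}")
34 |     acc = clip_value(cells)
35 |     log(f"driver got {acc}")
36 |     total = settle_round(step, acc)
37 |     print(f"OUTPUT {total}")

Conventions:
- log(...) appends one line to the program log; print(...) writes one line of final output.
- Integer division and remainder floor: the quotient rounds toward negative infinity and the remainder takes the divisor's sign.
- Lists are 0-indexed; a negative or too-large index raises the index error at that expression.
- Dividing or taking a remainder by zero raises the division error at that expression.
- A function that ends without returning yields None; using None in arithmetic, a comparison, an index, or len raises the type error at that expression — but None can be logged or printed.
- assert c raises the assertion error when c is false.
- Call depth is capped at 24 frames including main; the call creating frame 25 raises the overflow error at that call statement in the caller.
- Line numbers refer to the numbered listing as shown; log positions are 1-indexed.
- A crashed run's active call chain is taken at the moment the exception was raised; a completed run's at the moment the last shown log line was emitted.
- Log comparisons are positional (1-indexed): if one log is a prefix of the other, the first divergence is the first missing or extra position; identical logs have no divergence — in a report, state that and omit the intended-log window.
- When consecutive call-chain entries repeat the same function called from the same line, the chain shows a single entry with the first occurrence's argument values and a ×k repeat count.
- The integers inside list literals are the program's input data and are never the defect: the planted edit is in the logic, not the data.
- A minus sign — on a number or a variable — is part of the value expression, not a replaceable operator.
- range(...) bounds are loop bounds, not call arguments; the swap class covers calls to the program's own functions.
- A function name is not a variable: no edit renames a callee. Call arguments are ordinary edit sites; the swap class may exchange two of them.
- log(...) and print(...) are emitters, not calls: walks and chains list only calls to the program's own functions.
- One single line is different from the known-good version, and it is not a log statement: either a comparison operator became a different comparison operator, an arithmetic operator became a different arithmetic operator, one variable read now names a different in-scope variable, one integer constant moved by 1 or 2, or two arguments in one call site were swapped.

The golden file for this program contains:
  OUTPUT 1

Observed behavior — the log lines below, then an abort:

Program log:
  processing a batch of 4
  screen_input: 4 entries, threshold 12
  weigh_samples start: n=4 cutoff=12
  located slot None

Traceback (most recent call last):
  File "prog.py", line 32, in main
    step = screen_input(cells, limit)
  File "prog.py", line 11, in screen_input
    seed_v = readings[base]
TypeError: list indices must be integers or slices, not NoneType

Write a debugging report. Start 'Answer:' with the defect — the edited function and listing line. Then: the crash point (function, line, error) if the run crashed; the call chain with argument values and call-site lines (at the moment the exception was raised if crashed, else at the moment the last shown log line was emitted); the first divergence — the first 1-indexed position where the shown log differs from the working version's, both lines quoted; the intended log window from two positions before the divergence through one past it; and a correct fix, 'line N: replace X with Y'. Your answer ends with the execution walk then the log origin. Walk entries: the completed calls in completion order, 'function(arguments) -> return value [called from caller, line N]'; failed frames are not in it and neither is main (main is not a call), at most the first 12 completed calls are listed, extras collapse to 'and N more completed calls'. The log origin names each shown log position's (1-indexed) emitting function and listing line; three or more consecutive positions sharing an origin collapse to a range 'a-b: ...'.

Answer: the defect is in weigh_samples at line 4.
Key fact: Log line 4 is where behavior first shows: 'located slot None' appears instead of 'located slot 1'.
Crash: screen_input, line 11, TypeError.
Call chain: main -> screen_input([6, 12, 12, 2], 12) (called at line 32).
First divergence: position 4; shown 'located slot None' vs intended 'located slot 1'.
Intended log window:
  2: screen_input: 4 entries, threshold 12
  3: weigh_samples start: n=4 cutoff=12
  4: located slot 1
  5: driver got 36
Execution walk:
  weigh_samples([6, 12, 12, 2], 12) -> None  [called from screen_input, line 9]
Log origins:
  1: from main, line 31
  2: from screen_input, line 8
  3: from weigh_samples, line 2
  4: from screen_input, line 10
A correct fix: line 4: replace `samples[top] == top` with `samples[top] == floor`.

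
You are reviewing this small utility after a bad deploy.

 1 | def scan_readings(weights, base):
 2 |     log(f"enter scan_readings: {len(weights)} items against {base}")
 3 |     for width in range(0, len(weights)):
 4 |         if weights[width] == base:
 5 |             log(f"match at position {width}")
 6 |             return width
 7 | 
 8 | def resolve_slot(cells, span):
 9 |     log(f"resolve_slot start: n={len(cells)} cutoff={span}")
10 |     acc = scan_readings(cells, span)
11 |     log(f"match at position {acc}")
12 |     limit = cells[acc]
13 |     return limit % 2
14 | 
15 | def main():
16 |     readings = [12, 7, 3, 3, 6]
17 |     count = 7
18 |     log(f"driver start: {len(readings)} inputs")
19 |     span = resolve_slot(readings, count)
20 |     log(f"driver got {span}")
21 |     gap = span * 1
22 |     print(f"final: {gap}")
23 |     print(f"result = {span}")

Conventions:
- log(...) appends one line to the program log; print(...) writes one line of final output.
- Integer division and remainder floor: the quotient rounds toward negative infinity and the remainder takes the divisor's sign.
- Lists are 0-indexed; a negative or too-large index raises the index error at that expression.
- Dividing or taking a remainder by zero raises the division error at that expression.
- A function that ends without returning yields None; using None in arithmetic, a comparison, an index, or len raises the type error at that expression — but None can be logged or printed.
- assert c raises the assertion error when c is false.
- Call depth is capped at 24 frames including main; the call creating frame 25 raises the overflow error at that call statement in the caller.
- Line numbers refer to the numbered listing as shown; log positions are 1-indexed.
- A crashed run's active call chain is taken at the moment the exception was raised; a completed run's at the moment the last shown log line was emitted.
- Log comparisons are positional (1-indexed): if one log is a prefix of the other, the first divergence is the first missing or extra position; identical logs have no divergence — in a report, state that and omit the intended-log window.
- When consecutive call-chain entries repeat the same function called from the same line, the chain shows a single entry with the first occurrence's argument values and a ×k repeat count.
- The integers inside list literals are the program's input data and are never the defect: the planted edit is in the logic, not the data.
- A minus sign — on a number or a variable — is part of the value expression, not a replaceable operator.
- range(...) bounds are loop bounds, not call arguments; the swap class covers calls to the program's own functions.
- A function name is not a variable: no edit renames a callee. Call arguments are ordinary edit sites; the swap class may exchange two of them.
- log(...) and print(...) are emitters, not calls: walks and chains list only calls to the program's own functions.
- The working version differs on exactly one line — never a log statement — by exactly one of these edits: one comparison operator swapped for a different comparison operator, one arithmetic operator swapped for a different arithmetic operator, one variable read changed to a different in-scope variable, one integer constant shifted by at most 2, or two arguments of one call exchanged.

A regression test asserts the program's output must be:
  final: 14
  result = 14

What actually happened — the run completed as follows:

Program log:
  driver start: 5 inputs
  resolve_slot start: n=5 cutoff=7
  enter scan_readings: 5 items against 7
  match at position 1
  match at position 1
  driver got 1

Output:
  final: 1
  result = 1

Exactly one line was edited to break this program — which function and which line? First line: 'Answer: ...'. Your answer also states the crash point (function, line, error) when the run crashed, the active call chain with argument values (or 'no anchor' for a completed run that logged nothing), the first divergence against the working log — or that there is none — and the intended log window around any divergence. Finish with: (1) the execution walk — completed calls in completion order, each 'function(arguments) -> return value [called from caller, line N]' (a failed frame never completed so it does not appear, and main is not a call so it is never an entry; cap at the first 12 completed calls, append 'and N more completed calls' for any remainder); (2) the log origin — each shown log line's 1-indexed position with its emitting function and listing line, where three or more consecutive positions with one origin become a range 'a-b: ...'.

Answer: the defect is in resolve_slot at line 13.
Key fact: The earliest visible damage is log position 6 — 'driver got 1' rather than the intended 'driver got 14'.
Call chain: main.
First divergence: position 6 — shown 'driver got 1', intended 'driver got 14'.
Intended log window:
  4: match at position 1
  5: match at position 1
  6: driver got 14
Execution walk:
  scan_readings([12, 7, 3, 3, 6], 7) -> 1  [called from resolve_slot, line 10]
  resolve_slot([12, 7, 3, 3, 6], 7) -> 1  [called from main, line 19]
Origin of each log line:
  1: emitted by main (line 18)
  2: emitted by resolve_slot (line 9)
  3: emitted by scan_readings (line 2)
  4: emitted by scan_readings (line 5)
  5: emitted by resolve_slot (line 11)
  6: emitted by main (line 20)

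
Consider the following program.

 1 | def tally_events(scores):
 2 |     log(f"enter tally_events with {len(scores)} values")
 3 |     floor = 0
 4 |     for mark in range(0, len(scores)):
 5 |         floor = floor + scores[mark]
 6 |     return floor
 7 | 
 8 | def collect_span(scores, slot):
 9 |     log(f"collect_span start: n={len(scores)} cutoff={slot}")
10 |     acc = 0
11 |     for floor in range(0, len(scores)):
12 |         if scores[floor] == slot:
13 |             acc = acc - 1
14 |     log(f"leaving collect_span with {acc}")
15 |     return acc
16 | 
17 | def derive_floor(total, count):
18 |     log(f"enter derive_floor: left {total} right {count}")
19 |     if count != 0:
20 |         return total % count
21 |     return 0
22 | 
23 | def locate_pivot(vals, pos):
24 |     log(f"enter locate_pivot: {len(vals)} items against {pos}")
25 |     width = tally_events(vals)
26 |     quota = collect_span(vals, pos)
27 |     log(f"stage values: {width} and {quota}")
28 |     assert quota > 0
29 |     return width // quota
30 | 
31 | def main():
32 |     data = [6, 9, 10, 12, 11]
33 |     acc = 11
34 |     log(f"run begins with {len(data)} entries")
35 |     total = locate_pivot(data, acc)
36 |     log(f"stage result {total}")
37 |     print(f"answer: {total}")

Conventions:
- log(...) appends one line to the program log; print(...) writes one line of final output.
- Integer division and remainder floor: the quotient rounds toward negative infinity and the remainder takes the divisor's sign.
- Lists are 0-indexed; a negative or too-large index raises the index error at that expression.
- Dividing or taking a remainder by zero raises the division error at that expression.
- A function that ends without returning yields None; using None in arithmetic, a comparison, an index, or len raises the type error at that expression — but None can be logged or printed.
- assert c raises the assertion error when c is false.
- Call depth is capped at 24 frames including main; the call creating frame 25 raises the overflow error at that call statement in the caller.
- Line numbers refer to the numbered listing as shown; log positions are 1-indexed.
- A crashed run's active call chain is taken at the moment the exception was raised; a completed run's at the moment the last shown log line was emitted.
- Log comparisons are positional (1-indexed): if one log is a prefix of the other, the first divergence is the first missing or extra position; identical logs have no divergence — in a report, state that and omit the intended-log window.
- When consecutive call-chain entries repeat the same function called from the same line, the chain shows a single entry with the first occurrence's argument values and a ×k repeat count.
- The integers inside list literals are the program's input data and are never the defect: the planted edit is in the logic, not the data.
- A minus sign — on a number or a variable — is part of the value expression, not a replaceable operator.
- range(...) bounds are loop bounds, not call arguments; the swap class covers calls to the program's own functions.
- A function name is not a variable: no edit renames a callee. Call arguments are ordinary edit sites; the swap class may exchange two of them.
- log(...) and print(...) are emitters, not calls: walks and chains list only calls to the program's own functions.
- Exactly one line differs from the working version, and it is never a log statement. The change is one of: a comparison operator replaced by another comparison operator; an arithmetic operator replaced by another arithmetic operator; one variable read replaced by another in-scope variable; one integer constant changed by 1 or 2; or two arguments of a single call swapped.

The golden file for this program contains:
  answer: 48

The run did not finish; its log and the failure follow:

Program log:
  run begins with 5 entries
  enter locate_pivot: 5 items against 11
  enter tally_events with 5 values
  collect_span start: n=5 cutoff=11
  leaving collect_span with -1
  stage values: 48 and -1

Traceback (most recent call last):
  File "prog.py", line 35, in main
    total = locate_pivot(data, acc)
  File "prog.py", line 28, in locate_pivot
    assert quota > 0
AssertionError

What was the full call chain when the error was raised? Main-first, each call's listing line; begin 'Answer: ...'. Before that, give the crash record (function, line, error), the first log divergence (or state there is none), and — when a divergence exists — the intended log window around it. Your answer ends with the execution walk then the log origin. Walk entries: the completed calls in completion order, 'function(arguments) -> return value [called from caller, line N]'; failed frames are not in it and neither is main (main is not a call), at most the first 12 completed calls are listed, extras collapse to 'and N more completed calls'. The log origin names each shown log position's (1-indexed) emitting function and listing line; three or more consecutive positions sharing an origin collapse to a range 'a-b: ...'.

Answer: main -> locate_pivot (called at line 35).
Key observation: Everything matches until log position 5, which reads 'leaving collect_span with -1' in place of 'leaving collect_span with 1'.
Crash: locate_pivot, line 28, AssertionError.
First divergence: position 5; shown 'leaving collect_span with -1' vs intended 'leaving collect_span with 1'.
Intended log window:
  3: enter tally_events with 5 values
  4: collect_span start: n=5 cutoff=11
  5: leaving collect_span with 1
  6: stage values: 48 and 1
Execution walk:
  tally_events([6, 9, 10, 12, 11]) -> 48  [called from locate_pivot, line 25]
  collect_span([6, 9, 10, 12, 11], 11) -> -1  [called from locate_pivot, line 26]
Log line origins:
  1: logged in main at line 34
  2: logged in locate_pivot at line 24
  3: logged in tally_events at line 2
  4: logged in collect_span at line 9
  5: logged in collect_span at line 14
  6: logged in locate_pivot at line 27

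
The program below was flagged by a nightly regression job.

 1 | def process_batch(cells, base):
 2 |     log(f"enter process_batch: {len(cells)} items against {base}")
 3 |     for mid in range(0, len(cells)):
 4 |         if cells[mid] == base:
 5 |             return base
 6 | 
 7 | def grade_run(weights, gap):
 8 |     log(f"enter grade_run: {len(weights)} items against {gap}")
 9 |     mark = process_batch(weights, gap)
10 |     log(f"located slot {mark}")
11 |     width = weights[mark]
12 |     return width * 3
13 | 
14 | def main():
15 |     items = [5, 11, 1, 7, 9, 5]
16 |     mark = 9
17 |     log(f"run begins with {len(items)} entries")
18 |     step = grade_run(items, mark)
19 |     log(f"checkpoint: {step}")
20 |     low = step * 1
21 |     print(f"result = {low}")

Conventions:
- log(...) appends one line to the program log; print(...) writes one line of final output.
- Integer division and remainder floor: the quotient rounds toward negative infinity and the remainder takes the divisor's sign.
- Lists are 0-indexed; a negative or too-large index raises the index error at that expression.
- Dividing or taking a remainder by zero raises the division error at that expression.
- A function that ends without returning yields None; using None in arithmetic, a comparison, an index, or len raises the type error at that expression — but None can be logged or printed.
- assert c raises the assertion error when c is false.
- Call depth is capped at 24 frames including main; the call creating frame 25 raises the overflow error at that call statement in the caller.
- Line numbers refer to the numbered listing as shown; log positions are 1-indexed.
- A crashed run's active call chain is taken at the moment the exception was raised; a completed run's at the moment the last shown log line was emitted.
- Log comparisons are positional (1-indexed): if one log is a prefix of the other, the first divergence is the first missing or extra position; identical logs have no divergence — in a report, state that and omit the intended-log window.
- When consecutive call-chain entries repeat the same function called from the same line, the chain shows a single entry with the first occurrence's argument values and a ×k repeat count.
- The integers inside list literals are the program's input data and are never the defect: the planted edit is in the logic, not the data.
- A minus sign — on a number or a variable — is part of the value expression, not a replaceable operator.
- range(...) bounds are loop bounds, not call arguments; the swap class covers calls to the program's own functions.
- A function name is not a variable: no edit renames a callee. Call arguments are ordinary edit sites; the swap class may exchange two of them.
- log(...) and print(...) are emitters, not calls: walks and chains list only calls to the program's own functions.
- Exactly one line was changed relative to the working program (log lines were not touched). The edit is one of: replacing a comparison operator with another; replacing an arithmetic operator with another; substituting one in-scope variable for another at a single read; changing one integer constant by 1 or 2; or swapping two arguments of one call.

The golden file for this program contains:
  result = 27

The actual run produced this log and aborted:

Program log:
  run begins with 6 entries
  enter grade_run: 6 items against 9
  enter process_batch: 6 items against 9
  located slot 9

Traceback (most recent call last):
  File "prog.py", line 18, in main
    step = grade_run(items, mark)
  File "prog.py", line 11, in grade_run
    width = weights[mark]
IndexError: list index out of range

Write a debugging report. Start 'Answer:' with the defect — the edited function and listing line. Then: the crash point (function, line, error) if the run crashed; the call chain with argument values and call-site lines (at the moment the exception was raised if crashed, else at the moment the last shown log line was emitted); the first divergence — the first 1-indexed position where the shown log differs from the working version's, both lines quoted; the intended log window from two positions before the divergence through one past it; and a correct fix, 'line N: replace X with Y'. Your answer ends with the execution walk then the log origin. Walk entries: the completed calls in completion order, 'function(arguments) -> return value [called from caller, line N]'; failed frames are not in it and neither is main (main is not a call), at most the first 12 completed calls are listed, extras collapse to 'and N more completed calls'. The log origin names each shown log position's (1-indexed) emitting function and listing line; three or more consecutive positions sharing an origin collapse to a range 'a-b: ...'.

Answer: the defect is in process_batch at line 5.
Core observation: At log position 4 the runs split — shown 'located slot 9', but the working version logs 'located slot 4'.
Crash: grade_run, line 11, IndexError.
Call chain: main -> grade_run([5, 11, 1, 7, 9, 5], 9) (called at line 18).
First divergence: position 4; shown 'located slot 9' vs intended 'located slot 4'.
Intended log window:
  2: enter grade_run: 6 items against 9
  3: enter process_batch: 6 items against 9
  4: located slot 4
  5: checkpoint: 27
Execution walk:
  process_batch([5, 11, 1, 7, 9, 5], 9) -> 9  [called from grade_run, line 9]
Log line origins:
  1 — main, line 17
  2 — grade_run, line 8
  3 — process_batch, line 2
  4 — grade_run, line 10
A correct fix: line 5: replace `base` with `mid`.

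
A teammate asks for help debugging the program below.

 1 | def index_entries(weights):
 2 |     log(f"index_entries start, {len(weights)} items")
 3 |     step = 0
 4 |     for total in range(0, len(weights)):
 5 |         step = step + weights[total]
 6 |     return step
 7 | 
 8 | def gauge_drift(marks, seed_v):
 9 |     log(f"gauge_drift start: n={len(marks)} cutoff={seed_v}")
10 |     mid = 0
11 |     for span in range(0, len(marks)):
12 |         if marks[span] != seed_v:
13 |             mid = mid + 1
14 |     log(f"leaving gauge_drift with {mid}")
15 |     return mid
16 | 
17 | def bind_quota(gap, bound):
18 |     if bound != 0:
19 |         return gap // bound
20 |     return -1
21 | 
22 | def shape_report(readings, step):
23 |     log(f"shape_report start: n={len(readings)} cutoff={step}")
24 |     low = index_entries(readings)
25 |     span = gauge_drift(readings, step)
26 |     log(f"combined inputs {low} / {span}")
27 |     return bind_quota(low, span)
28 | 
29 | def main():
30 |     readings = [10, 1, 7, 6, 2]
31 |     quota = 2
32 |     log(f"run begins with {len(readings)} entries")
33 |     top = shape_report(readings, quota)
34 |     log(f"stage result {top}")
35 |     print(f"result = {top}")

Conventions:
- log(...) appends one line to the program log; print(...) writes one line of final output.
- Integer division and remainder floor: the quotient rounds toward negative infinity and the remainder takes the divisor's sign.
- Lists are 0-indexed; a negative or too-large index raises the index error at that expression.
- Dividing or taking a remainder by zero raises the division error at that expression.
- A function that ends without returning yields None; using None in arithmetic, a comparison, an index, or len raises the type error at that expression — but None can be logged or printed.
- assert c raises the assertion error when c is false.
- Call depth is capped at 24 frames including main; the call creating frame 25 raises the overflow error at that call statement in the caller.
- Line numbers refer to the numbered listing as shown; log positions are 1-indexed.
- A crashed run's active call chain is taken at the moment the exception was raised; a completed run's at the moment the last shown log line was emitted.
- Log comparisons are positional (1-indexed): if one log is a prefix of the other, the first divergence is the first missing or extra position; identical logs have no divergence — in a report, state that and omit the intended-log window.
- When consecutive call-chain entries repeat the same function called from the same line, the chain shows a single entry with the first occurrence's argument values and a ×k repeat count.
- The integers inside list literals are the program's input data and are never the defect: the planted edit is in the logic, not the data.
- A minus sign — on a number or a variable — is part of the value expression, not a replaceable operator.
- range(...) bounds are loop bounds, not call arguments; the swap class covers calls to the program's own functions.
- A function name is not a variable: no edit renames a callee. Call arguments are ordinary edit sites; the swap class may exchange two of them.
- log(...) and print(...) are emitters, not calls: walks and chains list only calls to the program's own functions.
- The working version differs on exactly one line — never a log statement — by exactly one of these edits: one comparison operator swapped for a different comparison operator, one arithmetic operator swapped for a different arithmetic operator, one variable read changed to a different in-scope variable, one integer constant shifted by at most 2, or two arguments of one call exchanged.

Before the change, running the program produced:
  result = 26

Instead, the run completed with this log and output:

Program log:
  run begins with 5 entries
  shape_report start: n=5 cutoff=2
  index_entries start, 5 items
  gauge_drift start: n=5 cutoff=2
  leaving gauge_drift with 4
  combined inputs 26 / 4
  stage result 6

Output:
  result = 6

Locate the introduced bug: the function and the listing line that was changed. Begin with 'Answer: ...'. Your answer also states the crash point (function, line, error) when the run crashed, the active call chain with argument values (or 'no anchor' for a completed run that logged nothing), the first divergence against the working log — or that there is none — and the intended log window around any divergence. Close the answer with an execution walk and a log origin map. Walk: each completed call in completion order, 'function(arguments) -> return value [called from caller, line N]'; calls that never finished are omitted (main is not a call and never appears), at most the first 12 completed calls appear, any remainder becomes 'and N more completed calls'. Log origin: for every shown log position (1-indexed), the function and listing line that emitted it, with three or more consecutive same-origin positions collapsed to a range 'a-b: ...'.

Answer: the defect is in gauge_drift at line 12.
Key fact: Position 5 is the first bad log line: 'leaving gauge_drift with 4' should read 'leaving gauge_drift with 1'.
Call chain: main.
First divergence: position 5; shown 'leaving gauge_drift with 4' vs intended 'leaving gauge_drift with 1'.
Intended log window:
  3: index_entries start, 5 items
  4: gauge_drift start: n=5 cutoff=2
  5: leaving gauge_drift with 1
  6: combined inputs 26 / 1
Execution walk:
  index_entries([10, 1, 7, 6, 2]) -> 26  [called from shape_report, line 24]
  gauge_drift([10, 1, 7, 6, 2], 2) -> 4  [called from shape_report, line 25]
  bind_quota(26, 4) -> 6  [called from shape_report, line 27]
  shape_report([10, 1, 7, 6, 2], 2) -> 6  [called from main, line 33]
Origin of each log line:
  1: logged in main at line 32
  2: logged in shape_report at line 23
  3: logged in index_entries at line 2
  4: logged in gauge_drift at line 9
  5: logged in gauge_drift at line 14
  6: logged in shape_report at line 26
  7: logged in main at line 34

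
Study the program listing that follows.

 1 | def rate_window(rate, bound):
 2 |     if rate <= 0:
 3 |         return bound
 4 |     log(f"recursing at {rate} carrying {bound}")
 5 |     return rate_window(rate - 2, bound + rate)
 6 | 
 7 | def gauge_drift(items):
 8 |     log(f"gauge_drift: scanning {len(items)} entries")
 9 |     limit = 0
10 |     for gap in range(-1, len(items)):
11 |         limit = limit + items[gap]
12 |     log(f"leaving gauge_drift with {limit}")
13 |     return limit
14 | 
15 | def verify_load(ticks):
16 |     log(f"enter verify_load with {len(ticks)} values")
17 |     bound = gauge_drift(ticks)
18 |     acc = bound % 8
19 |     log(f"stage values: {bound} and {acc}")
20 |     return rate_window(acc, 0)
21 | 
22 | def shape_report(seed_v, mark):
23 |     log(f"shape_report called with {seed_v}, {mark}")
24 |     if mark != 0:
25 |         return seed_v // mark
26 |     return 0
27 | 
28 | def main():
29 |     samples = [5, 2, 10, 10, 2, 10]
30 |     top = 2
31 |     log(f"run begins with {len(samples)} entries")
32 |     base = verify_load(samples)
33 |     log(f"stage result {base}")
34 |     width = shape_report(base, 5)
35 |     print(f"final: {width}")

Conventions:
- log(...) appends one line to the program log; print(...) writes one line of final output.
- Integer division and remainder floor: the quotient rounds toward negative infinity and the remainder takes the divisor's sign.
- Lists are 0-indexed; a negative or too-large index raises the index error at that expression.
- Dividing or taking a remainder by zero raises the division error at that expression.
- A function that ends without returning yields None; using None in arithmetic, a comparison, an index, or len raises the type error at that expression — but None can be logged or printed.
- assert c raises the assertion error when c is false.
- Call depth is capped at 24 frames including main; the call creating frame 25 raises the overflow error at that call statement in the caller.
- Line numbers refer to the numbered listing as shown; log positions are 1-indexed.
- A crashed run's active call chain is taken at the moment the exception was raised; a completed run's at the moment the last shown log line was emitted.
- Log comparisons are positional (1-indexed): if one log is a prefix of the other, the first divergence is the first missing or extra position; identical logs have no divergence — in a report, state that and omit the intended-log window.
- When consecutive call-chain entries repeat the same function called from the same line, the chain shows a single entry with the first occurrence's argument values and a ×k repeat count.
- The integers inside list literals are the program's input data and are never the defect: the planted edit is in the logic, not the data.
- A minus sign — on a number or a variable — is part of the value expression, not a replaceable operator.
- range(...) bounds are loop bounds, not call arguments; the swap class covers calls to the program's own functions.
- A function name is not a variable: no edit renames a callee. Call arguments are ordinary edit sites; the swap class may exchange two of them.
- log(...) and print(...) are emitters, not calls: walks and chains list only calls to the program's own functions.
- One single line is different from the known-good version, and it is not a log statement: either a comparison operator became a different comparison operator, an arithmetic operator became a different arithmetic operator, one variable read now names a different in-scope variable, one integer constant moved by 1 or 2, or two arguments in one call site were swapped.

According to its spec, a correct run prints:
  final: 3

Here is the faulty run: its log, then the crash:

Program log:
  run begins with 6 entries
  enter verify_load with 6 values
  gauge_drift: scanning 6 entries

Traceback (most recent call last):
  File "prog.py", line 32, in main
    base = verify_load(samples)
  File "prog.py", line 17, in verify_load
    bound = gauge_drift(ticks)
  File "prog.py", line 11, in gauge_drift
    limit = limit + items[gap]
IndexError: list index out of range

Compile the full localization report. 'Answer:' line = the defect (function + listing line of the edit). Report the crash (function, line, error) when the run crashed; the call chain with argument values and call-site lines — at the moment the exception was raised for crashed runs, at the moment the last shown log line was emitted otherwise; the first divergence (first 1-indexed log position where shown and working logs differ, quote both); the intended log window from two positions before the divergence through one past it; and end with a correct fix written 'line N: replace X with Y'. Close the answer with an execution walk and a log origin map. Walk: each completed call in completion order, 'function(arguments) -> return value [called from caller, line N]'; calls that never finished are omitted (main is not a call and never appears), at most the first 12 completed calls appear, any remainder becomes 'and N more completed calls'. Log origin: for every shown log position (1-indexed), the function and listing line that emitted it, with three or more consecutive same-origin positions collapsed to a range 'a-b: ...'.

Answer: the defect is in gauge_drift at line 10.
Core observation: After 3 matching log lines the faulty run goes silent, while the working version continues with 'leaving gauge_drift with 39'.
Crash: gauge_drift, line 11, IndexError.
Call chain: main -> verify_load([5, 2, 10, 10, 2, 10]) (called at line 32) -> gauge_drift([5, 2, 10, 10, 2, 10]) (called at line 17).
First divergence: position 4 (shown log ended at 3 lines; the working version continues: 'leaving gauge_drift with 39').
Intended log window:
  2: enter verify_load with 6 values
  3: gauge_drift: scanning 6 entries
  4: leaving gauge_drift with 39
  5: stage values: 39 and 7
Execution walk:
  (no call completed)
Log origin:
  1 — main, line 31
  2 — verify_load, line 16
  3 — gauge_drift, line 8
A correct fix: line 10: replace `-1` with `0`.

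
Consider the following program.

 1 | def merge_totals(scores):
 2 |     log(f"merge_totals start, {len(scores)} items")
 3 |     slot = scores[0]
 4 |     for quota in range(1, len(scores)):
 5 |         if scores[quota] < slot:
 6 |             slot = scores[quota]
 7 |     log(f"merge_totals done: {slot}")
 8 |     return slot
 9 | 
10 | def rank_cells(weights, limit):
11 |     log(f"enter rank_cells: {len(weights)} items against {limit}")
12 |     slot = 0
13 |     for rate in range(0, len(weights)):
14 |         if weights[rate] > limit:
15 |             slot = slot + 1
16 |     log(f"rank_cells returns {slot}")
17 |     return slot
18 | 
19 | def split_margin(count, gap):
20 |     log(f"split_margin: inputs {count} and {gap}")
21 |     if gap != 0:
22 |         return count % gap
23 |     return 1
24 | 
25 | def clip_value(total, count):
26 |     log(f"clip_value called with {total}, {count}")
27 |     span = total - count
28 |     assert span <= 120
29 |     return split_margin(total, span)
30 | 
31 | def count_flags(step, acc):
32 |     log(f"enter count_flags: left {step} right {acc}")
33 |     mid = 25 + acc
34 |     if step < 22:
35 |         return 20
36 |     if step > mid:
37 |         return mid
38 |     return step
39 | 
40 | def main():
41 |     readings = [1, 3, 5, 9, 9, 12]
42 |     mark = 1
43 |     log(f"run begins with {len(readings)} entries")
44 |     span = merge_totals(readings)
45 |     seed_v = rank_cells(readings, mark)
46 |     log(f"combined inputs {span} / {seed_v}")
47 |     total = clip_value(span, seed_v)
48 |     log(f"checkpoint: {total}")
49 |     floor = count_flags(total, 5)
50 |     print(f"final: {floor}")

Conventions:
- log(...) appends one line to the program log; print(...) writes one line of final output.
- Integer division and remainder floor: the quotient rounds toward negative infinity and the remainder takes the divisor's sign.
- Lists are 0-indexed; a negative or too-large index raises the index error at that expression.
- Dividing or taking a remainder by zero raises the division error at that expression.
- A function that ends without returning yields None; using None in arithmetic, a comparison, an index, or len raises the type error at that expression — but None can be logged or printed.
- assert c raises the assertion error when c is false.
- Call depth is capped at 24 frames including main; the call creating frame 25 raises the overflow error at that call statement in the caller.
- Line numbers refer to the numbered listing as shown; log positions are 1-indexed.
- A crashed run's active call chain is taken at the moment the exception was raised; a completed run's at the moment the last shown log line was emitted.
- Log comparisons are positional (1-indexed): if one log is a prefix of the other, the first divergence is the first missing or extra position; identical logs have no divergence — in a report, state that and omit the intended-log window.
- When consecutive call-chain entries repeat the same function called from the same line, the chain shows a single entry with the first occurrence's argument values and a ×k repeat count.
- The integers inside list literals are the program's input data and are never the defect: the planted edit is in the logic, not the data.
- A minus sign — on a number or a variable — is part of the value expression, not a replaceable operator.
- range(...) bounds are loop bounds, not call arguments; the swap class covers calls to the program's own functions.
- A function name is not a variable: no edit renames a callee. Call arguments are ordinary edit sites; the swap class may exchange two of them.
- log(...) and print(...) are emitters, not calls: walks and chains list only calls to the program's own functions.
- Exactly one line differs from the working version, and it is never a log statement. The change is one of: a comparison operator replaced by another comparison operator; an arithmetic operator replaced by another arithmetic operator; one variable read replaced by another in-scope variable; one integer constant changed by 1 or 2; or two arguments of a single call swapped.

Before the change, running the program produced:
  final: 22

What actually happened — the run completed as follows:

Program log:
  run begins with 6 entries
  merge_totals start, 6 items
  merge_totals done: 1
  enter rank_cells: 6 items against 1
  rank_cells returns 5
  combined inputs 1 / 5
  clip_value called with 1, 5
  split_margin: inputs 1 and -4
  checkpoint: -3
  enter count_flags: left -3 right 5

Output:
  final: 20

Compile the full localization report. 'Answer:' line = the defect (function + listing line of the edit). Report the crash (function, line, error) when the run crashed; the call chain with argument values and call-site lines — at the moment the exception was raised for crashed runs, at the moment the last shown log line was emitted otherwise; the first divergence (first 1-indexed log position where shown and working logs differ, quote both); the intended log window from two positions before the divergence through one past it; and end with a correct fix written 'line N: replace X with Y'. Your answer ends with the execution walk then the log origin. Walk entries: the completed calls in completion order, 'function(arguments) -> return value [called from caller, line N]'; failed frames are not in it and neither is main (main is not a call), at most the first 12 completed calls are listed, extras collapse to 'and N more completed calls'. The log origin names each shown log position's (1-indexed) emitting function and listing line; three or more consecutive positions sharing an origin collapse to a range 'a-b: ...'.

Answer: the defect is in count_flags at line 35.
Core observation: No log line changed; the fault shows up purely in the output.
Call chain: main -> count_flags(-3, 5) (called at line 49).
First divergence: none; the two logs match at every position.
Execution walk:
  merge_totals([1, 3, 5, 9, 9, 12]) -> 1  [called from main, line 44]
  rank_cells([1, 3, 5, 9, 9, 12], 1) -> 5  [called from main, line 45]
  split_margin(1, -4) -> -3  [called from clip_value, line 29]
  clip_value(1, 5) -> -3  [called from main, line 47]
  count_flags(-3, 5) -> 20  [called from main, line 49]
Log line origins:
  1: logged in main at line 43
  2: logged in merge_totals at line 2
  3: logged in merge_totals at line 7
  4: logged in rank_cells at line 11
  5: logged in rank_cells at line 16
  6: logged in main at line 46
  7: logged in clip_value at line 26
  8: logged in split_margin at line 20
  9: logged in main at line 48
  10: logged in count_flags at line 32
A correct fix: line 35: replace `20` with `22`.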